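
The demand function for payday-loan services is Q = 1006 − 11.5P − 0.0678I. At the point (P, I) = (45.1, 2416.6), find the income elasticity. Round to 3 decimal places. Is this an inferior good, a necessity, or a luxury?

-0.506 (inferior good)

At P = 45.1, I = 2416.6: Q = 323.505.
Holding P constant, ∂Q/∂I = −0.0678.
η_I = (∂Q/∂I)·(I/Q) = -0.0678 × (2416.6/323.505) = -0.506.
Since η < 0, this is an inferior good.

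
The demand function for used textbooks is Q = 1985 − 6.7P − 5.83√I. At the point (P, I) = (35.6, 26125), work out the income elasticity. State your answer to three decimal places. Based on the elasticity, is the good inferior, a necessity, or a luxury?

-0.586 (inferior good)

At P = 35.6, I = 26125: Q = 804.164.
Holding P constant, ∂Q/∂I = -5.83/(2√I) = -0.0180348.
η_I = (∂Q/∂I)·(I/Q) = -0.0180348 × (26125/804.164) = -0.586.
Since η < 0, this is an inferior good.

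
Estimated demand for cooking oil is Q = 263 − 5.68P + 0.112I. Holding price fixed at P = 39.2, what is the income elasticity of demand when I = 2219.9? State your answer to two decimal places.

0.86

At P = 39.2, I = 2219.9: Q = 288.973.
Holding P constant, ∂Q/∂I = 0.112.
η_I = (∂Q/∂I)·(I/Q) = 0.112 × (2219.9/288.973) = 0.86.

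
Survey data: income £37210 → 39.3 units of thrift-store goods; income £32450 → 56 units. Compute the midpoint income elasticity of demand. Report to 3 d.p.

-2.564

ΔQ = 56 − 39.3 = 16.7; midpoint Q̄ = (39.3 + 56)/2 = 47.65.
ΔI = 32450 − 37210 = -4760; midpoint Ī = (37210 + 32450)/2 = 34830.
η = (ΔQ/Q̄) ÷ (ΔI/Ī) = (16.7/47.65) ÷ (-4760/34830) = -2.564.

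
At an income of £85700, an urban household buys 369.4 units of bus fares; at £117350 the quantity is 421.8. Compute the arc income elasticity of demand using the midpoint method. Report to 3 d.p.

0.425

ΔQ = 421.8 − 369.4 = 52.4; midpoint Q̄ = (369.4 + 421.8)/2 = 395.6.
ΔI = 117350 − 85700 = 31650; midpoint Ī = (85700 + 117350)/2 = 101525.
η = (ΔQ/Q̄) ÷ (ΔI/Ī) = (52.4/395.6) ÷ (31650/101525) = 0.425.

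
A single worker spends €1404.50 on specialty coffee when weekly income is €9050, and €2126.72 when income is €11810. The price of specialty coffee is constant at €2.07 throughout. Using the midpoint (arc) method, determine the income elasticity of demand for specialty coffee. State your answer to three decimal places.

With a constant price, Q₁ = 1404.50/2.07 = 678.502 and Q₂ = 2126.72/2.07 = 1027.401 (equivalently, work directly with expenditure since P cancels).
Midpoint %ΔQ = (2126.72 − 1404.50)/1765.61 = 0.40905; midpoint %ΔI = (11810 − 9050)/10430 = 0.26462.
η = 0.40905 / 0.26462 = 1.546.

1.546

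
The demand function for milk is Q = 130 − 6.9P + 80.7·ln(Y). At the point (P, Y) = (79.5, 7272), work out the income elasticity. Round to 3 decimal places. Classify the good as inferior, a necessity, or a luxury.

At P = 79.5, Y = 7272: Q = 299.017.
Holding P constant, ∂Q/∂Y = 80.7/Y = 0.0110974.
η_Y = (∂Q/∂Y)·(Y/Q) = 0.0110974 × (7272/299.017) = 0.270.
Since 0 < η < 1, this is a necessity.

0.270 (necessity)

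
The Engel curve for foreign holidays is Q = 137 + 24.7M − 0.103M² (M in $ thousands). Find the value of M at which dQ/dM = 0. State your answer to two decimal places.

dQ/dM = 24.7 − 0.206M.
The good is inferior where dQ/dM < 0. Setting dQ/dM = 0 gives M = 24.7 / 0.206 = 119.90.

119.90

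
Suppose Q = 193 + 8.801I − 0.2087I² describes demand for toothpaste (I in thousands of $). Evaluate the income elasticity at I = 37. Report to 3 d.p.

At I = 37: Q = 232.9267.
dQ/dI = 8.801 − 0.4174I = -6.64280.
η = (dQ/dI)·(I/Q) = -6.64280 × (37/232.9267) = -1.055.

-1.055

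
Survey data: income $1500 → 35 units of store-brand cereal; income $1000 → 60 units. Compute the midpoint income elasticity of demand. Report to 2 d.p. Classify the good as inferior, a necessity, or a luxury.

ΔQ = 60 − 35 = 25; midpoint Q̄ = (35 + 60)/2 = 47.5.
ΔI = 1000 − 1500 = -500; midpoint Ī = (1500 + 1000)/2 = 1250.
η = (ΔQ/Q̄) ÷ (ΔI/Ī) = (25/47.5) ÷ (-500/1250) = -1.32.
η < 0 ⇒ inferior good.

-1.32 (inferior good)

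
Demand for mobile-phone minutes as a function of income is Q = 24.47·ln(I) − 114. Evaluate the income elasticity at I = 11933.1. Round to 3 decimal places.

0.211

At I = 11933.1: Q = 115.702.
dQ/dI = 24.47/I = 0.0020506 at this income.
η = (dQ/dI)·(I/Q) = 0.0020506 × (11933.1/115.702) = 0.211.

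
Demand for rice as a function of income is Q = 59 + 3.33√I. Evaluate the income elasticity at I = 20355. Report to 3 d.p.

0.445

At I = 20355: Q = 534.094.
dQ/dI = 3.33/(2√I) = 0.0116702 at this income.
η = (dQ/dI)·(I/Q) = 0.0116702 × (20355/534.094) = 0.445.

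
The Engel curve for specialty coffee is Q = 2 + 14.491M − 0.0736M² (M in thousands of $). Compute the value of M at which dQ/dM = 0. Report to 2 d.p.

98.44

dQ/dM = 14.491 − 0.1472M.
The good is inferior where dQ/dM < 0. Setting dQ/dM = 0 gives M = 14.491 / 0.1472 = 98.44.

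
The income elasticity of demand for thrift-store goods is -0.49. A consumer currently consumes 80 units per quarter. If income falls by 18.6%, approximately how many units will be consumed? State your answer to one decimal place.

%ΔQ ≈ η × %ΔI = -0.49 × (-18.6%) = 9.114%.
New Q ≈ 80 × (1 + 0.09114) = 87.3.

87.3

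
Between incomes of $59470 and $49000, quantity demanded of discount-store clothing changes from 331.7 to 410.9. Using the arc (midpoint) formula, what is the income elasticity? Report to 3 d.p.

-1.105

ΔQ = 410.9 − 331.7 = 79.2; midpoint Q̄ = (331.7 + 410.9)/2 = 371.3.
ΔI = 49000 − 59470 = -10470; midpoint Ī = (59470 + 49000)/2 = 54235.
η = (ΔQ/Q̄) ÷ (ΔI/Ī) = (79.2/371.3) ÷ (-10470/54235) = -1.105.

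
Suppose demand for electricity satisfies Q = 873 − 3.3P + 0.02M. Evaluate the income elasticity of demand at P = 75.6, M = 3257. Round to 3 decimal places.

At P = 75.6, M = 3257: Q = 688.660.
Holding P constant, ∂Q/∂M = 0.02.
η_M = (∂Q/∂M)·(M/Q) = 0.02 × (3257/688.660) = 0.095.

0.095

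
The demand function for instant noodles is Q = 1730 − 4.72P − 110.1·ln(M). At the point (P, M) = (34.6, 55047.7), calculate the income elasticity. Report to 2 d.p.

At P = 34.6, M = 55047.7: Q = 364.841.
Holding P constant, ∂Q/∂M = -110.1/M = -0.00200008.
η_M = (∂Q/∂M)·(M/Q) = -0.00200008 × (55047.7/364.841) = -0.30.

-0.30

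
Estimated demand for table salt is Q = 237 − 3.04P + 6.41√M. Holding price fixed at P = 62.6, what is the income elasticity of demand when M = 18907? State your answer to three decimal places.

0.475

At P = 62.6, M = 18907: Q = 928.088.
Holding P constant, ∂Q/∂M = 6.41/(2√M) = 0.0233086.
η_M = (∂Q/∂M)·(M/Q) = 0.0233086 × (18907/928.088) = 0.475.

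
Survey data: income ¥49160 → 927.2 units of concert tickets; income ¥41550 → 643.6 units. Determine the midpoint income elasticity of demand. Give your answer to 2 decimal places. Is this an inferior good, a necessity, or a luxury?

2.15 (luxury)

ΔQ = 643.6 − 927.2 = -283.6; midpoint Q̄ = (927.2 + 643.6)/2 = 785.4.
ΔI = 41550 − 49160 = -7610; midpoint Ī = (49160 + 41550)/2 = 45355.
η = (ΔQ/Q̄) ÷ (ΔI/Ī) = (-283.6/785.4) ÷ (-7610/45355) = 2.15.
η > 1 ⇒ luxury.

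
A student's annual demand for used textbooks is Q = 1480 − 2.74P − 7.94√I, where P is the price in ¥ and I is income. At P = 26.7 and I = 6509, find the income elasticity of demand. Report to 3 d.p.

At P = 26.7, I = 6509: Q = 766.256.
Holding P constant, ∂Q/∂I = -7.94/(2√I) = -0.0492077.
η_I = (∂Q/∂I)·(I/Q) = -0.0492077 × (6509/766.256) = -0.418.

-0.418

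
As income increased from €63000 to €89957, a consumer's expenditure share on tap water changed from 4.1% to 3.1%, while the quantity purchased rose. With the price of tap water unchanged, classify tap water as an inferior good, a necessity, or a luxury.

necessity

Quantity rises but the budget share falls as income rises, so 0 < η < 1.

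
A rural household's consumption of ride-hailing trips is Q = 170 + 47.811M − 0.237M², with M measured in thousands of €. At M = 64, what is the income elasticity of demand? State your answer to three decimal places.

At M = 64: Q = 2259.1520.
dQ/dM = 47.811 − 0.474M = 17.47500.
η = (dQ/dM)·(M/Q) = 17.47500 × (64/2259.1520) = 0.495.

0.495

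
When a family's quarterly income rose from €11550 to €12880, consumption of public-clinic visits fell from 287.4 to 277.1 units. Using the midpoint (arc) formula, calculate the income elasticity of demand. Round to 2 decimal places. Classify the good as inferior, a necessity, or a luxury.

-0.34 (inferior good)

ΔQ = 277.1 − 287.4 = -10.3; midpoint Q̄ = (287.4 + 277.1)/2 = 282.25.
ΔI = 12880 − 11550 = 1330; midpoint Ī = (11550 + 12880)/2 = 12215.
η = (ΔQ/Q̄) ÷ (ΔI/Ī) = (-10.3/282.25) ÷ (1330/12215) = -0.34.
η < 0 ⇒ inferior good.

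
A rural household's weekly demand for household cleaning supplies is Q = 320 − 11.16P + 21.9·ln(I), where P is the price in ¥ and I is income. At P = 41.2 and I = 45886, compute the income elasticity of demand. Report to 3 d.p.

At P = 41.2, I = 45886: Q = 95.281.
Holding P constant, ∂Q/∂I = 21.9/I = 0.00047727.
η_I = (∂Q/∂I)·(I/Q) = 0.00047727 × (45886/95.281) = 0.230.

0.230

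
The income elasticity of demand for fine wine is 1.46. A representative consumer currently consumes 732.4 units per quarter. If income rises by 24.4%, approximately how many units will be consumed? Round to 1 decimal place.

993.3

%ΔQ ≈ η × %ΔI = 1.46 × 24.4% = 35.624%.
New Q ≈ 732.4 × (1 + 0.35624) = 993.3.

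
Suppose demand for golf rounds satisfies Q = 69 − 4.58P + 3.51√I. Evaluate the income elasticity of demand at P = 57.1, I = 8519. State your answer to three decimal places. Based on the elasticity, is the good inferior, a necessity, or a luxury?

1.232 (luxury)

At P = 57.1, I = 8519: Q = 131.449.
Holding P constant, ∂Q/∂I = 3.51/(2√I) = 0.0190144.
η_I = (∂Q/∂I)·(I/Q) = 0.0190144 × (8519/131.449) = 1.232.
Since η > 1, this is a luxury.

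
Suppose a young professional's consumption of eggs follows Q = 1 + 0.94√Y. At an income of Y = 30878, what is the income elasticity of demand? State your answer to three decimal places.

0.497

At Y = 30878: Q = 166.178.
dQ/dY = 0.94/(2√Y) = 0.00267469 at this income.
η = (dQ/dY)·(Y/Q) = 0.00267469 × (30878/166.178) = 0.497.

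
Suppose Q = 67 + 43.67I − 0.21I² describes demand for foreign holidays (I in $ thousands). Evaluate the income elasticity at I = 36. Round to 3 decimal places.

At I = 36: Q = 1366.9600.
dQ/dI = 43.67 − 0.42I = 28.55000.
η = (dQ/dI)·(I/Q) = 28.55000 × (36/1366.9600) = 0.752.

0.752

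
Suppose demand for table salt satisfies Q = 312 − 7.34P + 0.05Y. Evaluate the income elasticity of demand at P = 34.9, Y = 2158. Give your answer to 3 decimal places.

0.659

At P = 34.9, Y = 2158: Q = 163.734.
Holding P constant, ∂Q/∂Y = 0.05.
η_Y = (∂Q/∂Y)·(Y/Q) = 0.05 × (2158/163.734) = 0.659.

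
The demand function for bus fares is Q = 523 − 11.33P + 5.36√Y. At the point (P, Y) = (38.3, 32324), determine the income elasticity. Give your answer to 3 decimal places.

At P = 38.3, Y = 32324: Q = 1052.729.
Holding P constant, ∂Q/∂Y = 5.36/(2√Y) = 0.0149064.
η_Y = (∂Q/∂Y)·(Y/Q) = 0.0149064 × (32324/1052.729) = 0.458.

0.458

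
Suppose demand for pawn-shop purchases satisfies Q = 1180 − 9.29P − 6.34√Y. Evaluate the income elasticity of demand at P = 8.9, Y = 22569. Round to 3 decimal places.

-3.287

At P = 8.9, Y = 22569: Q = 144.862.
Holding P constant, ∂Q/∂Y = -6.34/(2√Y) = -0.021101.
η_Y = (∂Q/∂Y)·(Y/Q) = -0.021101 × (22569/144.862) = -3.287.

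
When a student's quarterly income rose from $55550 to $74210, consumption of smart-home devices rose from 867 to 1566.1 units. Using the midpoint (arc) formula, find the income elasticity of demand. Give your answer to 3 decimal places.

ΔQ = 1566.1 − 867 = 699.1; midpoint Q̄ = (867 + 1566.1)/2 = 1216.55.
ΔI = 74210 − 55550 = 18660; midpoint Ī = (55550 + 74210)/2 = 64880.
η = (ΔQ/Q̄) ÷ (ΔI/Ī) = (699.1/1216.55) ÷ (18660/64880) = 1.998.

1.998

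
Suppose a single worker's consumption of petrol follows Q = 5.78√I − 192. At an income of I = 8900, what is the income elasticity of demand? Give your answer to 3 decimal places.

0.772

At I = 8900: Q = 353.284.
dQ/dI = 5.78/(2√I) = 0.0306339 at this income.
η = (dQ/dI)·(I/Q) = 0.0306339 × (8900/353.284) = 0.772.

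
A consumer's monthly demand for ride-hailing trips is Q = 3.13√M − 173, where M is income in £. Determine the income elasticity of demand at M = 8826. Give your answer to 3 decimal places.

1.215

At M = 8826: Q = 121.053.
dQ/dM = 3.13/(2√M) = 0.0166584 at this income.
η = (dQ/dM)·(M/Q) = 0.0166584 × (8826/121.053) = 1.215.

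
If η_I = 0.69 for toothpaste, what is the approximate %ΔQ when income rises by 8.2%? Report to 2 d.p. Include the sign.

%ΔQ ≈ η × %ΔI = 0.69 × 8.2% = 5.66%.

5.66%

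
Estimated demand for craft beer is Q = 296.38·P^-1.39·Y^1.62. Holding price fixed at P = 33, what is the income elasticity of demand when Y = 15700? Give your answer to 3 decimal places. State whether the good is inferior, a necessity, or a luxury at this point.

1.620 (luxury)

For a multiplicative demand Q = A·P^α·Y^β, the income elasticity is β everywhere.
Here β = 1.62, so η = 1.620.
Since η > 1, this is a luxury.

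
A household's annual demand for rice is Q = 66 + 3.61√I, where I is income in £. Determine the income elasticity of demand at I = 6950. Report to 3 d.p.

0.410

At I = 6950: Q = 366.954.
dQ/dI = 3.61/(2√I) = 0.0216513 at this income.
η = (dQ/dI)·(I/Q) = 0.0216513 × (6950/366.954) = 0.410.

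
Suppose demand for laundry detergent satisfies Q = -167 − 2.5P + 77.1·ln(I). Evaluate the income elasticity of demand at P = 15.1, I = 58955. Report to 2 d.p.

At P = 15.1, I = 58955: Q = 642.157.
Holding P constant, ∂Q/∂I = 77.1/I = 0.00130778.
η_I = (∂Q/∂I)·(I/Q) = 0.00130778 × (58955/642.157) = 0.12.

0.12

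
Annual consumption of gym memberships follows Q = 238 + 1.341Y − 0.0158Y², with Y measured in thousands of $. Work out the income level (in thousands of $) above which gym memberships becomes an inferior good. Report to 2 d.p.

dQ/dY = 1.341 − 0.0316Y.
The good is inferior where dQ/dY < 0. Setting dQ/dY = 0 gives Y = 1.341 / 0.0316 = 42.44.

42.44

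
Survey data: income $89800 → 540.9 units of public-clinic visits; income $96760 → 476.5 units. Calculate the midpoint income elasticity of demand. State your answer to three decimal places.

ΔQ = 476.5 − 540.9 = -64.4; midpoint Q̄ = (540.9 + 476.5)/2 = 508.7.
ΔI = 96760 − 89800 = 6960; midpoint Ī = (89800 + 96760)/2 = 93280.
η = (ΔQ/Q̄) ÷ (ΔI/Ī) = (-64.4/508.7) ÷ (6960/93280) = -1.697.

-1.697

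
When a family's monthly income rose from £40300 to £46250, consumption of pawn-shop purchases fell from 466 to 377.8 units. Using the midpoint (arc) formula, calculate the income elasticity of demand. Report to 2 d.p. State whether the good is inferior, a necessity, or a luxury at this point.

-1.52 (inferior good)

ΔQ = 377.8 − 466 = -88.2; midpoint Q̄ = (466 + 377.8)/2 = 421.9.
ΔI = 46250 − 40300 = 5950; midpoint Ī = (40300 + 46250)/2 = 43275.
η = (ΔQ/Q̄) ÷ (ΔI/Ī) = (-88.2/421.9) ÷ (5950/43275) = -1.52.
η < 0 ⇒ inferior good.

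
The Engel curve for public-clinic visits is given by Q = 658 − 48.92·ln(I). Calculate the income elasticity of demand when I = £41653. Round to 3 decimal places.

-0.355

At I = 41653: Q = 137.632.
dQ/dI = -48.92/I = -0.00117447 at this income.
η = (dQ/dI)·(I/Q) = -0.00117447 × (41653/137.632) = -0.355.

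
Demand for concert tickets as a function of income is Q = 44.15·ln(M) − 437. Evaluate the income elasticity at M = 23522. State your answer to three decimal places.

5.966

At M = 23522: Q = 7.400.
dQ/dM = 44.15/M = 0.00187697 at this income.
η = (dQ/dM)·(M/Q) = 0.00187697 × (23522/7.400) = 5.966.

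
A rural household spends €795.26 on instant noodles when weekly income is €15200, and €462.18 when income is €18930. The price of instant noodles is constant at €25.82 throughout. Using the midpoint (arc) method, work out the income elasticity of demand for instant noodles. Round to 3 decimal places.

With a constant price, Q₁ = 795.26/25.82 = 30.800 and Q₂ = 462.18/25.82 = 17.900 (equivalently, work directly with expenditure since P cancels).
Midpoint %ΔQ = (462.18 − 795.26)/628.72 = -0.52977; midpoint %ΔI = (18930 − 15200)/17065 = 0.21858.
η = -0.52977 / 0.21858 = -2.424.

-2.424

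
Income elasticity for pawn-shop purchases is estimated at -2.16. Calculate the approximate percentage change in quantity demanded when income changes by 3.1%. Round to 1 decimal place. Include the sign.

%ΔQ ≈ η × %ΔI = -2.16 × 3.1% = -6.7%.

-6.7%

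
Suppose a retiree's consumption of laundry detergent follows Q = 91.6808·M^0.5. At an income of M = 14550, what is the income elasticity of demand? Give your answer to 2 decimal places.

For Q = A·M^β the income elasticity is constant and equal to β.
Here β = 0.5, so η = 0.50.

0.50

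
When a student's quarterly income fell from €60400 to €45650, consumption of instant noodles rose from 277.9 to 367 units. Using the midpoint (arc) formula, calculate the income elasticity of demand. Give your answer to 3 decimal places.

ΔQ = 367 − 277.9 = 89.1; midpoint Q̄ = (277.9 + 367)/2 = 322.45.
ΔI = 45650 − 60400 = -14750; midpoint Ī = (60400 + 45650)/2 = 53025.
η = (ΔQ/Q̄) ÷ (ΔI/Ī) = (89.1/322.45) ÷ (-14750/53025) = -0.993.

-0.993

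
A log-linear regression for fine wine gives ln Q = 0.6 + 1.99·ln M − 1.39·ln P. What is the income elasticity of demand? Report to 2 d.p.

In a log-linear demand, the coefficient on ln M is the income elasticity.
So η = 1.99.

1.99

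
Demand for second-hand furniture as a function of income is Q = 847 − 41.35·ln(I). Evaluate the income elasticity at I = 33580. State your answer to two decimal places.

-0.10

At I = 33580: Q = 416.063.
dQ/dI = -41.35/I = -0.00123139 at this income.
η = (dQ/dI)·(I/Q) = -0.00123139 × (33580/416.063) = -0.10.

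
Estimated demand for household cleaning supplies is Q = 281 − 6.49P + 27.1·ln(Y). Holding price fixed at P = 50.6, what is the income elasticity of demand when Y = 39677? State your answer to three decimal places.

0.113

At P = 50.6, Y = 39677: Q = 239.555.
Holding P constant, ∂Q/∂Y = 27.1/Y = 0.000683015.
η_Y = (∂Q/∂Y)·(Y/Q) = 0.000683015 × (39677/239.555) = 0.113.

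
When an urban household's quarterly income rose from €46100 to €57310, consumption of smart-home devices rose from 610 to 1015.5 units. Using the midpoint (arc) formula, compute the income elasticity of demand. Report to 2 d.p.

2.30

ΔQ = 1015.5 − 610 = 405.5; midpoint Q̄ = (610 + 1015.5)/2 = 812.75.
ΔI = 57310 − 46100 = 11210; midpoint Ī = (46100 + 57310)/2 = 51705.
η = (ΔQ/Q̄) ÷ (ΔI/Ī) = (405.5/812.75) ÷ (11210/51705) = 2.30.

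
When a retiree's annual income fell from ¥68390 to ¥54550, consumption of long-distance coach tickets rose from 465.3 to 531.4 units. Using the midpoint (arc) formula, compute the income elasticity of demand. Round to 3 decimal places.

ΔQ = 531.4 − 465.3 = 66.1; midpoint Q̄ = (465.3 + 531.4)/2 = 498.35.
ΔI = 54550 − 68390 = -13840; midpoint Ī = (68390 + 54550)/2 = 61470.
η = (ΔQ/Q̄) ÷ (ΔI/Ī) = (66.1/498.35) ÷ (-13840/61470) = -0.589.

-0.589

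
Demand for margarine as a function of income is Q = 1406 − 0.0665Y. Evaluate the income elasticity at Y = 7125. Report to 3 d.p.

At Y = 7125: Q = 932.188.
dQ/dY = −0.0665.
η = (dQ/dY)·(Y/Q) = -0.0665 × (7125/932.188) = -0.508.

-0.508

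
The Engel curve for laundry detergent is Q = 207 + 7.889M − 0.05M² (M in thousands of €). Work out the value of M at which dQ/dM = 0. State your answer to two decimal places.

dQ/dM = 7.889 − 0.1M.
The good is inferior where dQ/dM < 0. Setting dQ/dM = 0 gives M = 7.889 / 0.1 = 78.89.

78.89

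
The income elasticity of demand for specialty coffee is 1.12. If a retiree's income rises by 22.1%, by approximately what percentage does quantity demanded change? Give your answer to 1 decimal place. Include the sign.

%ΔQ ≈ η × %ΔI = 1.12 × 22.1% = 24.8%.

24.8%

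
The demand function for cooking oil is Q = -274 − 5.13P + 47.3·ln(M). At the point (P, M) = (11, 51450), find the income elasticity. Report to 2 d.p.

At P = 11, M = 51450: Q = 182.698.
Holding P constant, ∂Q/∂M = 47.3/M = 0.000919339.
η_M = (∂Q/∂M)·(M/Q) = 0.000919339 × (51450/182.698) = 0.26.

0.26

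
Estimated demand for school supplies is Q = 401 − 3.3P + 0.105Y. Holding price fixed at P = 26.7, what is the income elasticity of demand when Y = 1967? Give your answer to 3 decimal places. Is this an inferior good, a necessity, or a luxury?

0.398 (necessity)

At P = 26.7, Y = 1967: Q = 519.425.
Holding P constant, ∂Q/∂Y = 0.105.
η_Y = (∂Q/∂Y)·(Y/Q) = 0.105 × (1967/519.425) = 0.398.
Since 0 < η < 1, this is a necessity.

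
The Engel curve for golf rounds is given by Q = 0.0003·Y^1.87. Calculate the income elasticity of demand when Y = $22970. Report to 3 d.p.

For Q = A·Y^β the income elasticity is constant and equal to β.
Here β = 1.87, so η = 1.870.

1.870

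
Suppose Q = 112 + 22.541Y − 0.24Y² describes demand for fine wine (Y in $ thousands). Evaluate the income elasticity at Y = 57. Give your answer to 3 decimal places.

-0.445

At Y = 57: Q = 617.0770.
dQ/dY = 22.541 − 0.48Y = -4.81900.
η = (dQ/dY)·(Y/Q) = -4.81900 × (57/617.0770) = -0.445.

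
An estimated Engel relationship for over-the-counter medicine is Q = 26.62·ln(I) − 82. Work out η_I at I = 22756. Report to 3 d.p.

0.144

At I = 22756: Q = 185.067.
dQ/dI = 26.62/I = 0.0011698 at this income.
η = (dQ/dI)·(I/Q) = 0.0011698 × (22756/185.067) = 0.144.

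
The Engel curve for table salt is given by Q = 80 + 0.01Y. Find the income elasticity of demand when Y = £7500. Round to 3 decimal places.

At Y = 7500: Q = 155.000.
dQ/dY = 0.01.
η = (dQ/dY)·(Y/Q) = 0.01 × (7500/155.000) = 0.484.

0.484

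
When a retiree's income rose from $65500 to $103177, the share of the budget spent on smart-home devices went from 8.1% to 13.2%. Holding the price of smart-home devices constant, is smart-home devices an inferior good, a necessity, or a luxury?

luxury

The budget share rises as income rises, so η > 1.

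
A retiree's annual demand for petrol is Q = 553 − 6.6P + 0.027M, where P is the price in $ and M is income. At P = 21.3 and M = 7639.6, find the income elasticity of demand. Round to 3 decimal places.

At P = 21.3, M = 7639.6: Q = 618.689.
Holding P constant, ∂Q/∂M = 0.027.
η_M = (∂Q/∂M)·(M/Q) = 0.027 × (7639.6/618.689) = 0.333.

0.333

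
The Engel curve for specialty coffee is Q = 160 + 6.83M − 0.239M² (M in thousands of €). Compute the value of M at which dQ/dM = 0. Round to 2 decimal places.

dQ/dM = 6.83 − 0.478M.
The good is inferior where dQ/dM < 0. Setting dQ/dM = 0 gives M = 6.83 / 0.478 = 14.29.

14.29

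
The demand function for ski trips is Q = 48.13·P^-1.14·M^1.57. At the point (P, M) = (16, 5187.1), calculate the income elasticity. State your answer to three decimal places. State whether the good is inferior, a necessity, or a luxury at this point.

For a multiplicative demand Q = A·P^α·M^β, the income elasticity is β everywhere.
Here β = 1.57, so η = 1.570.
Since η > 1, this is a luxury.

1.570 (luxury)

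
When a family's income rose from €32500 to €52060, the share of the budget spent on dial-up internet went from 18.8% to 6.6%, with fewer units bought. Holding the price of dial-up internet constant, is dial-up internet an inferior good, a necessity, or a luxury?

inferior good

Quantity demanded falls as income rises, so η < 0.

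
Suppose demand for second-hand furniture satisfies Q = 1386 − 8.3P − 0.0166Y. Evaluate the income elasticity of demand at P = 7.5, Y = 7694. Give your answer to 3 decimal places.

At P = 7.5, Y = 7694: Q = 1196.030.
Holding P constant, ∂Q/∂Y = −0.0166.
η_Y = (∂Q/∂Y)·(Y/Q) = -0.0166 × (7694/1196.030) = -0.107.

-0.107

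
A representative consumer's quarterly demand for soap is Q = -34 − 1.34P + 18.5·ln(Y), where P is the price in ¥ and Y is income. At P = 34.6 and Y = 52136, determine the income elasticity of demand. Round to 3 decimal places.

At P = 34.6, Y = 52136: Q = 120.576.
Holding P constant, ∂Q/∂Y = 18.5/Y = 0.000354841.
η_Y = (∂Q/∂Y)·(Y/Q) = 0.000354841 × (52136/120.576) = 0.153.

0.153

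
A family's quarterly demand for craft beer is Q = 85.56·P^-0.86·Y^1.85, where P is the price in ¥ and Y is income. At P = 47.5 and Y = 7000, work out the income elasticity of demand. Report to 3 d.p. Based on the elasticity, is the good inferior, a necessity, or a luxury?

1.850 (luxury)

For a multiplicative demand Q = A·P^α·Y^β, the income elasticity is β everywhere.
Here β = 1.85, so η = 1.850.
Since η > 1, this is a luxury.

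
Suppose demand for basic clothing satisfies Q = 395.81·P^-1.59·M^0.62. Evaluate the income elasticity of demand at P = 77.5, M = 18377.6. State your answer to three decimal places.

0.620

For a multiplicative demand Q = A·P^α·M^β, the income elasticity is β everywhere.
Here β = 0.62, so η = 0.620.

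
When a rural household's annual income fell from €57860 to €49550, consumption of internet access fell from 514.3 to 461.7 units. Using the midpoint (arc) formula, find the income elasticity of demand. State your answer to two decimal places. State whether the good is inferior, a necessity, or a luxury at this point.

ΔQ = 461.7 − 514.3 = -52.6; midpoint Q̄ = (514.3 + 461.7)/2 = 488.
ΔI = 49550 − 57860 = -8310; midpoint Ī = (57860 + 49550)/2 = 53705.
η = (ΔQ/Q̄) ÷ (ΔI/Ī) = (-52.6/488) ÷ (-8310/53705) = 0.70.
0 < η < 1 ⇒ necessity.

0.70 (necessity)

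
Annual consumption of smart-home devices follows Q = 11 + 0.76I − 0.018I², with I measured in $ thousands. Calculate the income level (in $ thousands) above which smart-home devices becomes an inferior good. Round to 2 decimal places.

dQ/dI = 0.76 − 0.036I.
The good is inferior where dQ/dI < 0. Setting dQ/dI = 0 gives I = 0.76 / 0.036 = 21.11.

21.11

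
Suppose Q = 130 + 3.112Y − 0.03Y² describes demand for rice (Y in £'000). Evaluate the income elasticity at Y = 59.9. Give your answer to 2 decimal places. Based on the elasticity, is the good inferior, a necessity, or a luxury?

-0.14 (inferior good)

At Y = 59.9: Q = 208.7685.
dQ/dY = 3.112 − 0.06Y = -0.48200.
η = (dQ/dY)·(Y/Q) = -0.48200 × (59.9/208.7685) = -0.14.
η < 0 ⇒ inferior good.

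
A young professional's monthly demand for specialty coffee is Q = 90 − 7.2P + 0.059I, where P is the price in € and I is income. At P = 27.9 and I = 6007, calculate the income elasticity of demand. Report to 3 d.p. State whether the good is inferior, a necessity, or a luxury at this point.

At P = 27.9, I = 6007: Q = 243.533.
Holding P constant, ∂Q/∂I = 0.059.
η_I = (∂Q/∂I)·(I/Q) = 0.059 × (6007/243.533) = 1.455.
Since η > 1, this is a luxury.

1.455 (luxury)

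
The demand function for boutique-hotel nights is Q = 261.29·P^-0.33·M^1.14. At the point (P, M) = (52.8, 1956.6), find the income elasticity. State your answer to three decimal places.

For a multiplicative demand Q = A·P^α·M^β, the income elasticity is β everywhere.
Here β = 1.14, so η = 1.140.

1.140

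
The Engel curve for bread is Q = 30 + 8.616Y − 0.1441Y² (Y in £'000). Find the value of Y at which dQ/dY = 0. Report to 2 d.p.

dQ/dY = 8.616 − 0.2882Y.
The good is inferior where dQ/dY < 0. Setting dQ/dY = 0 gives Y = 8.616 / 0.2882 = 29.90.

29.90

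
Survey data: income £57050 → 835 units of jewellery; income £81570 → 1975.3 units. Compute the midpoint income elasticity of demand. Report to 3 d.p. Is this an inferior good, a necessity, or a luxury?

2.294 (luxury)

ΔQ = 1975.3 − 835 = 1140.3; midpoint Q̄ = (835 + 1975.3)/2 = 1405.15.
ΔI = 81570 − 57050 = 24520; midpoint Ī = (57050 + 81570)/2 = 69310.
η = (ΔQ/Q̄) ÷ (ΔI/Ī) = (1140.3/1405.15) ÷ (24520/69310) = 2.294.
η > 1 ⇒ luxury.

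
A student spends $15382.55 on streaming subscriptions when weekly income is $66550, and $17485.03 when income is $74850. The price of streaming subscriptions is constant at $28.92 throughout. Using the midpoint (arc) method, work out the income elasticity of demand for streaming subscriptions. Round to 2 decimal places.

1.09

With a constant price, Q₁ = 15382.55/28.92 = 531.900 and Q₂ = 17485.03/28.92 = 604.600 (equivalently, work directly with expenditure since P cancels).
Midpoint %ΔQ = (17485.03 − 15382.55)/16433.79 = 0.12794; midpoint %ΔI = (74850 − 66550)/70700 = 0.11740.
η = 0.12794 / 0.11740 = 1.09.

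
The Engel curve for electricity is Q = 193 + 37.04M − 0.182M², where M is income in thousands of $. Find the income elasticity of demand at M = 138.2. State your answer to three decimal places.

At M = 138.2: Q = 1835.8663.
dQ/dM = 37.04 − 0.364M = -13.26480.
η = (dQ/dM)·(M/Q) = -13.26480 × (138.2/1835.8663) = -0.999.

-0.999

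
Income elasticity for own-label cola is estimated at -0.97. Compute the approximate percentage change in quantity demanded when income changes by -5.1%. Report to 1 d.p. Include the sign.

%ΔQ ≈ η × %ΔI = -0.97 × (-5.1%) = 4.9%.

4.9%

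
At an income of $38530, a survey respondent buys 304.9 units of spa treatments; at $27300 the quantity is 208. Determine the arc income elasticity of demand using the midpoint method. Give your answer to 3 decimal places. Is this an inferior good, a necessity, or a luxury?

ΔQ = 208 − 304.9 = -96.9; midpoint Q̄ = (304.9 + 208)/2 = 256.45.
ΔI = 27300 − 38530 = -11230; midpoint Ī = (38530 + 27300)/2 = 32915.
η = (ΔQ/Q̄) ÷ (ΔI/Ī) = (-96.9/256.45) ÷ (-11230/32915) = 1.107.
η > 1 ⇒ luxury.

1.107 (luxury)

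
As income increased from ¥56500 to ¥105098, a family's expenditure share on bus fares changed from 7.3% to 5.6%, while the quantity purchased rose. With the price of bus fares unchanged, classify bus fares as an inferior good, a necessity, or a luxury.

necessity

Quantity rises but the budget share falls as income rises, so 0 < η < 1.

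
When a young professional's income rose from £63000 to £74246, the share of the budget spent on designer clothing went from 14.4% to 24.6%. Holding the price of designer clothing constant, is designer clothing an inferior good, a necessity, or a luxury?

luxury

The budget share rises as income rises, so η > 1.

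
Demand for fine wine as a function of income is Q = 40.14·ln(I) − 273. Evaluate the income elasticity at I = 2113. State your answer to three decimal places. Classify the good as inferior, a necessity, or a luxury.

At I = 2113: Q = 34.306.
dQ/dI = 40.14/I = 0.0189967 at this income.
η = (dQ/dI)·(I/Q) = 0.0189967 × (2113/34.306) = 1.170.
Since η > 1, the good is a luxury.

1.170 (luxury)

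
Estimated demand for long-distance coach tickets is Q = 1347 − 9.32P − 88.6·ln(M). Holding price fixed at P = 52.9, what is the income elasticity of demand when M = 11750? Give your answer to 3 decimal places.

At P = 52.9, M = 11750: Q = 23.647.
Holding P constant, ∂Q/∂M = -88.6/M = -0.00754043.
η_M = (∂Q/∂M)·(M/Q) = -0.00754043 × (11750/23.647) = -3.747.

-3.747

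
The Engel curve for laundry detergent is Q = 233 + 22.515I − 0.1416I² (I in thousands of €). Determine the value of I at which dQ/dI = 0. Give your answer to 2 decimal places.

dQ/dI = 22.515 − 0.2832I.
The good is inferior where dQ/dI < 0. Setting dQ/dI = 0 gives I = 22.515 / 0.2832 = 79.50.

79.50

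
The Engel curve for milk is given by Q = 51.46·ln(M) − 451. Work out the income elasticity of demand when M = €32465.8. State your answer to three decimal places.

At M = 32465.8: Q = 83.564.
dQ/dM = 51.46/M = 0.00158505 at this income.
η = (dQ/dM)·(M/Q) = 0.00158505 × (32465.8/83.564) = 0.616.

0.616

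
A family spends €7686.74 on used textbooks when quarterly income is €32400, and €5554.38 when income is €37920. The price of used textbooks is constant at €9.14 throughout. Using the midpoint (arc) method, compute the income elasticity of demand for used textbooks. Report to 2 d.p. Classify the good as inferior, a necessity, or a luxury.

With a constant price, Q₁ = 7686.74/9.14 = 841.000 and Q₂ = 5554.38/9.14 = 607.700 (equivalently, work directly with expenditure since P cancels).
Midpoint %ΔQ = (5554.38 − 7686.74)/6620.56 = -0.32208; midpoint %ΔI = (37920 − 32400)/35160 = 0.15700.
η = -0.32208 / 0.15700 = -2.05.
η < 0 ⇒ inferior good.

-2.05 (inferior good)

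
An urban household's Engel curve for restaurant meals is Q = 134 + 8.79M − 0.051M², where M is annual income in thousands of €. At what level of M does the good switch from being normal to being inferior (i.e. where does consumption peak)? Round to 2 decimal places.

dQ/dM = 8.79 − 0.102M.
The good is inferior where dQ/dM < 0. Setting dQ/dM = 0 gives M = 8.79 / 0.102 = 86.18.

86.18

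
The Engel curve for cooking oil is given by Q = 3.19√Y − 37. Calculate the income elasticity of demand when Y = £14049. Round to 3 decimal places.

0.554

At Y = 14049: Q = 341.106.
dQ/dY = 3.19/(2√Y) = 0.0134567 at this income.
η = (dQ/dY)·(Y/Q) = 0.0134567 × (14049/341.106) = 0.554.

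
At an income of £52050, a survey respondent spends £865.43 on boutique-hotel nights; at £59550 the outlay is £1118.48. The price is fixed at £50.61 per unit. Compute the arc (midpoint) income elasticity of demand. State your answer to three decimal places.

With a constant price, Q₁ = 865.43/50.61 = 17.100 and Q₂ = 1118.48/50.61 = 22.100 (equivalently, work directly with expenditure since P cancels).
Midpoint %ΔQ = (1118.48 − 865.43)/991.96 = 0.25510; midpoint %ΔI = (59550 − 52050)/55800 = 0.13441.
η = 0.25510 / 0.13441 = 1.898.

1.898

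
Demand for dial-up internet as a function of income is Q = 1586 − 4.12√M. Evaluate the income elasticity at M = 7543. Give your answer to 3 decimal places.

At M = 7543: Q = 1228.176.
dQ/dM = -4.12/(2√M) = -0.0237189 at this income.
η = (dQ/dM)·(M/Q) = -0.0237189 × (7543/1228.176) = -0.146.

-0.146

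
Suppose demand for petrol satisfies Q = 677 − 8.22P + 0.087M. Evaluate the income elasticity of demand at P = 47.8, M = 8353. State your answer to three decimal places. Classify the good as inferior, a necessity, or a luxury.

0.719 (necessity)

At P = 47.8, M = 8353: Q = 1010.795.
Holding P constant, ∂Q/∂M = 0.087.
η_M = (∂Q/∂M)·(M/Q) = 0.087 × (8353/1010.795) = 0.719.
Since 0 < η < 1, this is a necessity.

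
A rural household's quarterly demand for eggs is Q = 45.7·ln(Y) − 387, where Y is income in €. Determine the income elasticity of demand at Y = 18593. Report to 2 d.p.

0.73

At Y = 18593: Q = 62.256.
dQ/dY = 45.7/Y = 0.00245791 at this income.
η = (dQ/dY)·(Y/Q) = 0.00245791 × (18593/62.256) = 0.73.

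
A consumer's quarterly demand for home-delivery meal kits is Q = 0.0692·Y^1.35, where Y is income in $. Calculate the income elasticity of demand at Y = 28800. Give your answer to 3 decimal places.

1.350

For Q = A·Y^β the income elasticity is constant and equal to β.
Here β = 1.35, so η = 1.350.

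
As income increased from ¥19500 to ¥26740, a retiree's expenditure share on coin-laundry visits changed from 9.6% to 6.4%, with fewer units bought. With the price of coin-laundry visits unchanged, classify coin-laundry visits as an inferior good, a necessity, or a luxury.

Quantity demanded falls as income rises, so η < 0.

inferior good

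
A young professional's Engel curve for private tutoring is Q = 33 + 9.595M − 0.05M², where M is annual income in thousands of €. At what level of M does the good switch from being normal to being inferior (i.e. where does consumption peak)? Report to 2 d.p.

dQ/dM = 9.595 − 0.1M.
The good is inferior where dQ/dM < 0. Setting dQ/dM = 0 gives M = 9.595 / 0.1 = 95.95.

95.95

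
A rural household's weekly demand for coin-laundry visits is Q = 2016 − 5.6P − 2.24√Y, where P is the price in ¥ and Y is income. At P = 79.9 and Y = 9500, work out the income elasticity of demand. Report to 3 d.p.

At P = 79.9, Y = 9500: Q = 1350.232.
Holding P constant, ∂Q/∂Y = -2.24/(2√Y) = -0.011491.
η_Y = (∂Q/∂Y)·(Y/Q) = -0.011491 × (9500/1350.232) = -0.081.

-0.081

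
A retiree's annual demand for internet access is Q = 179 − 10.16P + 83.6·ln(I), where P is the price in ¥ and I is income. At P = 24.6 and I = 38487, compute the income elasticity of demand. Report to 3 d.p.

At P = 24.6, I = 38487: Q = 811.719.
Holding P constant, ∂Q/∂I = 83.6/I = 0.00217216.
η_I = (∂Q/∂I)·(I/Q) = 0.00217216 × (38487/811.719) = 0.103.

0.103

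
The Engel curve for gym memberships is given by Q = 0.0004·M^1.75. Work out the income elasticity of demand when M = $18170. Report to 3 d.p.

1.750

For Q = A·M^β the income elasticity is constant and equal to β.
Here β = 1.75, so η = 1.750.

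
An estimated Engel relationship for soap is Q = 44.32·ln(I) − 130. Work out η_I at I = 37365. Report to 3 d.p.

0.132

At I = 37365: Q = 336.623.
dQ/dI = 44.32/I = 0.00118614 at this income.
η = (dQ/dI)·(I/Q) = 0.00118614 × (37365/336.623) = 0.132.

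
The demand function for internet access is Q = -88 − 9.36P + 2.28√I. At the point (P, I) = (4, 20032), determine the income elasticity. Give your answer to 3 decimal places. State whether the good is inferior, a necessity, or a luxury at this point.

0.818 (necessity)

At P = 4, I = 20032: Q = 197.259.
Holding P constant, ∂Q/∂I = 2.28/(2√I) = 0.00805458.
η_I = (∂Q/∂I)·(I/Q) = 0.00805458 × (20032/197.259) = 0.818.
Since 0 < η < 1, this is a necessity.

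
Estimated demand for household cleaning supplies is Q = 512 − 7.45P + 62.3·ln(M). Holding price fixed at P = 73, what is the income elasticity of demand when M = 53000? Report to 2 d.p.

At P = 73, M = 53000: Q = 645.852.
Holding P constant, ∂Q/∂M = 62.3/M = 0.00117547.
η_M = (∂Q/∂M)·(M/Q) = 0.00117547 × (53000/645.852) = 0.10.

0.10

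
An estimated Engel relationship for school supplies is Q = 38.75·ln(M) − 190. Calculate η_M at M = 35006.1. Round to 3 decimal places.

At M = 35006.1: Q = 215.452.
dQ/dM = 38.75/M = 0.00110695 at this income.
η = (dQ/dM)·(M/Q) = 0.00110695 × (35006.1/215.452) = 0.180.

0.180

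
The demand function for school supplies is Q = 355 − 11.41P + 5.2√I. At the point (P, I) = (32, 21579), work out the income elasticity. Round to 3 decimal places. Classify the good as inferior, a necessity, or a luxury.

0.507 (necessity)

At P = 32, I = 21579: Q = 753.749.
Holding P constant, ∂Q/∂I = 5.2/(2√I) = 0.0176994.
η_I = (∂Q/∂I)·(I/Q) = 0.0176994 × (21579/753.749) = 0.507.
Since 0 < η < 1, this is a necessity.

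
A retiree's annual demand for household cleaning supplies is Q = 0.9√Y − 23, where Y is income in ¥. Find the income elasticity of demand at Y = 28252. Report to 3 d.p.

At Y = 28252: Q = 128.275.
dQ/dY = 0.9/(2√Y) = 0.00267724 at this income.
η = (dQ/dY)·(Y/Q) = 0.00267724 × (28252/128.275) = 0.590.

0.590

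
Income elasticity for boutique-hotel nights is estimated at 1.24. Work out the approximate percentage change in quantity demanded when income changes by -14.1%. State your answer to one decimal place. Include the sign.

-17.5%

%ΔQ ≈ η × %ΔI = 1.24 × (-14.1%) = -17.5%.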